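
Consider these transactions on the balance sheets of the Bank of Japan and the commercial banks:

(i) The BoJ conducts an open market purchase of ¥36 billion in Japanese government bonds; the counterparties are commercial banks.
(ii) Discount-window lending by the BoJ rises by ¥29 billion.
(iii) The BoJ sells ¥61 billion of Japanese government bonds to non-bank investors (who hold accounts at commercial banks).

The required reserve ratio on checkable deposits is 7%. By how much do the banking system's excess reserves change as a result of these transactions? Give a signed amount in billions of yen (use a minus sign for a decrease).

+¥8.27 billion

OMO purchase (from banks) ¥36 billion: reserves +¥36B, deposits 0.
Discount-window loan ¥29 billion: reserves +¥29B, deposits 0.
Asset sale (to non-banks) ¥61 billion: reserves −¥61B, deposits −¥61B.
Totals: Δreserves = +¥4B, Δdeposits = −¥61B.
Δrequired reserves = 7% × −¥61B = −¥4.27B.
Δexcess reserves = Δreserves − Δrequired = +¥4B − (−¥4.27B) = +¥8.27 billion.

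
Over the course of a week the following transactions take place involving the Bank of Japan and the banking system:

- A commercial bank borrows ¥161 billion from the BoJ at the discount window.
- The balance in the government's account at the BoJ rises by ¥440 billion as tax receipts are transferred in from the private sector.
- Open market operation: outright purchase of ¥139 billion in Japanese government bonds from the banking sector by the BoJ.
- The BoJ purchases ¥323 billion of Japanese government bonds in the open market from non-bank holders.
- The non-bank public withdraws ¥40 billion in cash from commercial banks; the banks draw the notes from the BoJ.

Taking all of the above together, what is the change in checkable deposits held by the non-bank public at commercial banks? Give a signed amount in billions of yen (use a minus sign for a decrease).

-¥157 billion

Discount-window loan ¥161 billion: the counterparty is a bank, so public deposits are unchanged → 0.
Government account inflow ¥440 billion: non-bank counterparties' bank balances fall → −¥440B.
OMO purchase (from banks) ¥139 billion: the counterparty is a bank, so public deposits are unchanged → 0.
Asset purchase (from non-banks) ¥323 billion: non-bank counterparties' bank balances rise → +¥323B.
Currency withdrawal ¥40 billion: non-bank counterparties' bank balances fall → −¥40B.
Net: 0 − 440 + 0 + 323 − 40 = -¥157 billion.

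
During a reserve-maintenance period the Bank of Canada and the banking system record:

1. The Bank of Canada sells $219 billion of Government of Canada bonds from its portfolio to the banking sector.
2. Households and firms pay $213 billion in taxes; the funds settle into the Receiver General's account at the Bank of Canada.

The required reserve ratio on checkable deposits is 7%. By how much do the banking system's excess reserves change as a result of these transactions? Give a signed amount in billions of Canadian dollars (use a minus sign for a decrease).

OMO sale (to banks) $219 billion: reserves −$219B, deposits 0.
Government account inflow $213 billion: reserves −$213B, deposits −$213B.
Totals: Δreserves = −$432B, Δdeposits = −$213B.
Δrequired reserves = 7% × −$213B = −$14.91B.
Δexcess reserves = Δreserves − Δrequired = −$432B − (−$14.91B) = -$417.09 billion.

-$417.09 billion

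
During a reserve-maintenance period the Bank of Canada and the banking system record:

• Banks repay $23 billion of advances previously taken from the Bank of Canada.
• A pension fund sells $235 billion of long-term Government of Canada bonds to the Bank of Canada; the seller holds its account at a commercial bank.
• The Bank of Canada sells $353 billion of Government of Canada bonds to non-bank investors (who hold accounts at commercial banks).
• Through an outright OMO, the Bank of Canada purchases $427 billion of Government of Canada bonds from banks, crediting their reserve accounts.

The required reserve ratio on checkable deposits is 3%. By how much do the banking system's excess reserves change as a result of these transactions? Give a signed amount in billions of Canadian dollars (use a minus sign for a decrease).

Discount-window repayment $23 billion: reserves −$23B, deposits 0.
Asset purchase (from non-banks) $235 billion: reserves +$235B, deposits +$235B.
Asset sale (to non-banks) $353 billion: reserves −$353B, deposits −$353B.
OMO purchase (from banks) $427 billion: reserves +$427B, deposits 0.
Totals: Δreserves = +$286B, Δdeposits = −$118B.
Δrequired reserves = 3% × −$118B = −$3.54B.
Δexcess reserves = Δreserves − Δrequired = +$286B − (−$3.54B) = +$289.54 billion.

+$289.54 billion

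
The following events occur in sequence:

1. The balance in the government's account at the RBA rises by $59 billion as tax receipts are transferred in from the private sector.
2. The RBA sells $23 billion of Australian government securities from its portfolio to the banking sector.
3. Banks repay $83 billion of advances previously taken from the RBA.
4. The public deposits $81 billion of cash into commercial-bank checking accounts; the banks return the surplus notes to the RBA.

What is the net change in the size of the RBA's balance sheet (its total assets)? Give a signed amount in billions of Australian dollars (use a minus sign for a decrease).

-$106 billion

Government account inflow $59 billion: only the composition of liabilities changes → 0.
OMO sale (to banks) $23 billion: an RBA asset is shed → −$23B.
Discount-window repayment $83 billion: an RBA asset is shed → −$83B.
Currency deposit $81 billion: only the composition of liabilities changes → 0.
Net: 0 − 23 − 83 + 0 = -$106 billion.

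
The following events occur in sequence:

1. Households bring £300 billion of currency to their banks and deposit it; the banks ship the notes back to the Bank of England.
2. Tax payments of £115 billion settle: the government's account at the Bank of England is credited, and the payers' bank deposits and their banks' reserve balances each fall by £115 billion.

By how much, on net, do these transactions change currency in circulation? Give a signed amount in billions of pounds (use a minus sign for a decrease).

-£300 billion

Bank of England balance sheet:
  Assets:      no change
  Liabilities: Bank reserves +£185B, Currency in circulation −£300B, Government deposits +£115B
Commercial banking system:
  Assets:      Reserves at CB +£185B
  Liabilities: Checkable deposits +£185B
So the change in currency in circulation is -£300 billion.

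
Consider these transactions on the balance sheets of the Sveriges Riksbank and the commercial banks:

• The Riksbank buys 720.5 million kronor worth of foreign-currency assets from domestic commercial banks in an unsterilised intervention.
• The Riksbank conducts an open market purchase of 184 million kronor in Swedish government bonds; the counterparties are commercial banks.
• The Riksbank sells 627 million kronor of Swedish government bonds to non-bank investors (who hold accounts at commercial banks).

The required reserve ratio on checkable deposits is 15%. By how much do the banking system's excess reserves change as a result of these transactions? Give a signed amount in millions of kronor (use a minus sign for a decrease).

+371.55 million

FX purchase 720.5 million kronor: reserves +720.5M, deposits 0.
OMO purchase (from banks) 184 million kronor: reserves +184M, deposits 0.
Asset sale (to non-banks) 627 million kronor: reserves −627M, deposits −627M.
Totals: Δreserves = +277.5M, Δdeposits = −627M.
Δrequired reserves = 15% × −627M = −94.05M.
Δexcess reserves = Δreserves − Δrequired = +277.5M − (−94.05M) = +371.55 million.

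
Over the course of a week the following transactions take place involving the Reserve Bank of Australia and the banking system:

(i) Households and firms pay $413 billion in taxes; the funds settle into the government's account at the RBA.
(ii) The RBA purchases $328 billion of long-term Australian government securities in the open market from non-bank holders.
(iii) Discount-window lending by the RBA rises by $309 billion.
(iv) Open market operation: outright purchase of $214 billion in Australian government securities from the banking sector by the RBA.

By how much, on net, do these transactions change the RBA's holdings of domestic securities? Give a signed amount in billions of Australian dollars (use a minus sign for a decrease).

+$542 billion

RBA balance sheet:
  Assets:      Securities +$542B, Loans to banks +$309B
  Liabilities: Bank reserves +$438B, Government deposits +$413B
So the change in the RBA's holdings of domestic securities is +$542 billion.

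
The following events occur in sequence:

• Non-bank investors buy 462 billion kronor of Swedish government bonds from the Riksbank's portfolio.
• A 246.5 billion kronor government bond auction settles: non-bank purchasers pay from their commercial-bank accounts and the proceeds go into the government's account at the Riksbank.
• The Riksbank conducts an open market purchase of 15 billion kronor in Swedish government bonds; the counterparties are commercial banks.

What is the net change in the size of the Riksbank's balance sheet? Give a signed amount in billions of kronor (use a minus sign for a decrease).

-447 billion

Asset sale (to non-banks) 462 billion kronor: a Riksbank asset is shed → −462B.
Government account inflow 246.5 billion kronor: only the composition of liabilities changes → 0.
OMO purchase (from banks) 15 billion kronor: a Riksbank asset is acquired → +15B.
Net: −462 + 0 + 15 = -447 billion.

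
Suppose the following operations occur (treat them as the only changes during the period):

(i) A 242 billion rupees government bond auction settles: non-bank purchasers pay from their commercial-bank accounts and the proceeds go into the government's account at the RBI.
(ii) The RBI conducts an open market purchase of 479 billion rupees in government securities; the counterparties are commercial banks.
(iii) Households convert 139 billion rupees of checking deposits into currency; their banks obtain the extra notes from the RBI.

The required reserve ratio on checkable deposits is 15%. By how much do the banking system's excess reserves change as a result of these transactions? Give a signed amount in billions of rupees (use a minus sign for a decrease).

Government account inflow 242 billion rupees: reserves −242B, deposits −242B.
OMO purchase (from banks) 479 billion rupees: reserves +479B, deposits 0.
Currency withdrawal 139 billion rupees: reserves −139B, deposits −139B.
Totals: Δreserves = +98B, Δdeposits = −381B.
Δrequired reserves = 15% × −381B = −57.15B.
Δexcess reserves = Δreserves − Δrequired = +98B − (−57.15B) = +155.15 billion.

+155.15 billion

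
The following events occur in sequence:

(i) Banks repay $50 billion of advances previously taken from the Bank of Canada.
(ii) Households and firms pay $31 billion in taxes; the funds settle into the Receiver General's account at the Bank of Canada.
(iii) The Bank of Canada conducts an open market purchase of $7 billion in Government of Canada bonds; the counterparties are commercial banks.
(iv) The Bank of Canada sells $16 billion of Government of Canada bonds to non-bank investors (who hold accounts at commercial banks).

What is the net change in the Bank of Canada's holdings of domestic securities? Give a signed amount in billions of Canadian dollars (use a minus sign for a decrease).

-$9 billion

Discount-window repayment $50 billion: the Bank of Canada's securities portfolio is untouched → 0.
Government account inflow $31 billion: the Bank of Canada's securities portfolio is untouched → 0.
OMO purchase (from banks) $7 billion: securities added to the Bank of Canada's portfolio → +$7B.
Asset sale (to non-banks) $16 billion: securities removed from the Bank of Canada's portfolio → −$16B.
Net: 0 + 0 + 7 − 16 = -$9 billion.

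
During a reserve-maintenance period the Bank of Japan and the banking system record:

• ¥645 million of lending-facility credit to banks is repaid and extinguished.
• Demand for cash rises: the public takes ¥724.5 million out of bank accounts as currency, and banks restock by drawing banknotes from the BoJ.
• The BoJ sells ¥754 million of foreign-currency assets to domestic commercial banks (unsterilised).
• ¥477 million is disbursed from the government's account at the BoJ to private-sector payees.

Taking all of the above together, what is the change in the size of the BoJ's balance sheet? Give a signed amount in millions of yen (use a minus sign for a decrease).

BoJ balance sheet:
  Assets:      Loans to banks −¥645M, Foreign assets −¥754M
  Liabilities: Bank reserves −¥1646.5M, Currency in circulation +¥724.5M, Government deposits −¥477M
Change in total BoJ assets = -¥1399 million.

-¥1399 million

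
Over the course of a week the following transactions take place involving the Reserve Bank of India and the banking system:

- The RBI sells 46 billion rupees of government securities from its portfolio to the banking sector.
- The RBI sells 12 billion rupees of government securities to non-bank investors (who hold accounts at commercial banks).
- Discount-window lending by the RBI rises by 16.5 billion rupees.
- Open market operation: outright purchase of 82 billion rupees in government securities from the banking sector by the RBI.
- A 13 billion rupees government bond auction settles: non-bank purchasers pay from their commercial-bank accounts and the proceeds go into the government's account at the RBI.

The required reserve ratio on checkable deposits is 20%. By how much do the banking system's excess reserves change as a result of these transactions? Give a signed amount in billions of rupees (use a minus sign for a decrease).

OMO sale (to banks) 46 billion rupees: reserves −46B, deposits 0.
Asset sale (to non-banks) 12 billion rupees: reserves −12B, deposits −12B.
Discount-window loan 16.5 billion rupees: reserves +16.5B, deposits 0.
OMO purchase (from banks) 82 billion rupees: reserves +82B, deposits 0.
Government account inflow 13 billion rupees: reserves −13B, deposits −13B.
Totals: Δreserves = +27.5B, Δdeposits = −25B.
Δrequired reserves = 20% × −25B = −5B.
Δexcess reserves = Δreserves − Δrequired = +27.5B − (−5B) = +32.5 billion.

+32.5 billion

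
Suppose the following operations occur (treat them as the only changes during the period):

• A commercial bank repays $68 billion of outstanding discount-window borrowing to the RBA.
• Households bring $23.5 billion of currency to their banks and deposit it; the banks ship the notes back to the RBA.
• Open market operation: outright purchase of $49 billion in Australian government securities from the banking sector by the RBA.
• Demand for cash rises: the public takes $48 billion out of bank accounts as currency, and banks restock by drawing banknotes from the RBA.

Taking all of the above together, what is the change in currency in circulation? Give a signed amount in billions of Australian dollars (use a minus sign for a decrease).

+$24.5 billion

RBA balance sheet:
  Assets:      Securities +$49B, Loans to banks −$68B
  Liabilities: Bank reserves −$43.5B, Currency in circulation +$24.5B
Commercial banking system:
  Assets:      Reserves at CB −$43.5B, Securities −$49B
  Liabilities: Checkable deposits −$24.5B, Borrowings from CB −$68B
So the change in currency in circulation is +$24.5 billion.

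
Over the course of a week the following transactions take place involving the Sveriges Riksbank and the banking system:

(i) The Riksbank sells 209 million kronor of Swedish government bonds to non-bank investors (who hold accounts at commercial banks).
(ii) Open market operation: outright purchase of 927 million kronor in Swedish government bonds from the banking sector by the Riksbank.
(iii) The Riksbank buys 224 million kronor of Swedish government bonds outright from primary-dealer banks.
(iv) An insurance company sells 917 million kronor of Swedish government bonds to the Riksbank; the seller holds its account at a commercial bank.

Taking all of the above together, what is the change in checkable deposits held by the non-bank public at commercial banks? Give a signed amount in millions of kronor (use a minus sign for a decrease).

Asset sale (to non-banks) 209 million kronor: non-bank counterparties' bank balances fall → −209M.
OMO purchase (from banks) 927 million kronor: the counterparty is a bank, so public deposits are unchanged → 0.
OMO purchase (from banks) 224 million kronor: the counterparty is a bank, so public deposits are unchanged → 0.
Asset purchase (from non-banks) 917 million kronor: non-bank counterparties' bank balances rise → +917M.
Net: −209 + 0 + 0 + 917 = +708 million.

+708 million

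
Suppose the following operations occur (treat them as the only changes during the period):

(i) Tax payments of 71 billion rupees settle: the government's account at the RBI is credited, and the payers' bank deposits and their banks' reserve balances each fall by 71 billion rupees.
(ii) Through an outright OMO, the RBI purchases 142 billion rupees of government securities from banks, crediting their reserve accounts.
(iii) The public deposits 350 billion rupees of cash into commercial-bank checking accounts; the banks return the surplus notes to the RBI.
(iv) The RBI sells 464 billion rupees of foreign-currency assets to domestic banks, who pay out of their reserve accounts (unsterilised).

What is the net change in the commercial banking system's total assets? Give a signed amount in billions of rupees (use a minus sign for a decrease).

Government account inflow 71 billion rupees: bank balance sheets shrink → −71B.
OMO purchase (from banks) 142 billion rupees: just an asset swap on bank balance sheets → 0.
Currency deposit 350 billion rupees: bank balance sheets expand → +350B.
FX sale 464 billion rupees: just an asset swap on bank balance sheets → 0.
Net: −71 + 0 + 350 + 0 = +279 billion.

+279 billion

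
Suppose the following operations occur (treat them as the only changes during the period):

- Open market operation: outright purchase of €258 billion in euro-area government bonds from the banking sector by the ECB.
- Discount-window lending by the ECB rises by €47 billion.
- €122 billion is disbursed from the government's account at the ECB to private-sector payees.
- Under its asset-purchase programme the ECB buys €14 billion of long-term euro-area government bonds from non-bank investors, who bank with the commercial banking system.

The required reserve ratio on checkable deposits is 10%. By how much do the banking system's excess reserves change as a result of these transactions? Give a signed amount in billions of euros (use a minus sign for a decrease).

OMO purchase (from banks) €258 billion: reserves +€258B, deposits 0.
Discount-window loan €47 billion: reserves +€47B, deposits 0.
Government spending €122 billion: reserves +€122B, deposits +€122B.
Asset purchase (from non-banks) €14 billion: reserves +€14B, deposits +€14B.
Totals: Δreserves = +€441B, Δdeposits = +€136B.
Δrequired reserves = 10% × +€136B = +€13.6B.
Δexcess reserves = Δreserves − Δrequired = +€441B − (+€13.6B) = +€427.4 billion.

+€427.4 billion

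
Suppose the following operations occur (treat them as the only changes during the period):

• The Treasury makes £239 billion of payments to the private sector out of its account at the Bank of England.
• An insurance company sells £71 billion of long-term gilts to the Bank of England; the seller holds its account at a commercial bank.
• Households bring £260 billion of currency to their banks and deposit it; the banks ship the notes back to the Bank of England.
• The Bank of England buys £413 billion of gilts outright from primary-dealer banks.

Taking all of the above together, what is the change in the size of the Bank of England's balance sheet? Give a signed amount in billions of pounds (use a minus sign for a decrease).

Government spending £239 billion: only the composition of liabilities changes → 0.
Asset purchase (from non-banks) £71 billion: a Bank of England asset is acquired → +£71B.
Currency deposit £260 billion: only the composition of liabilities changes → 0.
OMO purchase (from banks) £413 billion: a Bank of England asset is acquired → +£413B.
Net: 0 + 71 + 0 + 413 = +£484 billion.

+£484 billion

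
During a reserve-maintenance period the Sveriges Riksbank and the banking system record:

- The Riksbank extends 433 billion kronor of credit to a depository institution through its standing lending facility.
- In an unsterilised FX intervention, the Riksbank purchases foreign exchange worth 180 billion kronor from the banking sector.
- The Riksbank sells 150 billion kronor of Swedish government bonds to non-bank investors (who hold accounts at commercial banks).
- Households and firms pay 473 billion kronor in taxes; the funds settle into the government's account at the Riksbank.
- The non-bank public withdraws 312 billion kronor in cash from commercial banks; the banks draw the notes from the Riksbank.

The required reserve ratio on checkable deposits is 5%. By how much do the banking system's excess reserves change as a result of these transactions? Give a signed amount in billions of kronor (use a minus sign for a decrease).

Discount-window loan 433 billion kronor: reserves +433B, deposits 0.
FX purchase 180 billion kronor: reserves +180B, deposits 0.
Asset sale (to non-banks) 150 billion kronor: reserves −150B, deposits −150B.
Government account inflow 473 billion kronor: reserves −473B, deposits −473B.
Currency withdrawal 312 billion kronor: reserves −312B, deposits −312B.
Totals: Δreserves = −322B, Δdeposits = −935B.
Δrequired reserves = 5% × −935B = −46.75B.
Δexcess reserves = Δreserves − Δrequired = −322B − (−46.75B) = -275.25 billion.

-275.25 billion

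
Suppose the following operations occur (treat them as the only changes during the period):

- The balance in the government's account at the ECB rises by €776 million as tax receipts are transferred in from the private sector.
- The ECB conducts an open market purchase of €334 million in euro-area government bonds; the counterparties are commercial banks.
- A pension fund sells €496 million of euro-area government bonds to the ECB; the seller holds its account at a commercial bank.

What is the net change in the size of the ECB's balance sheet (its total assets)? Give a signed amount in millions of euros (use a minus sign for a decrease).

+€830 million

ECB balance sheet:
  Assets:      Securities +€830M
  Liabilities: Bank reserves +€54M, Government deposits +€776M
Change in total ECB assets = +€830 million.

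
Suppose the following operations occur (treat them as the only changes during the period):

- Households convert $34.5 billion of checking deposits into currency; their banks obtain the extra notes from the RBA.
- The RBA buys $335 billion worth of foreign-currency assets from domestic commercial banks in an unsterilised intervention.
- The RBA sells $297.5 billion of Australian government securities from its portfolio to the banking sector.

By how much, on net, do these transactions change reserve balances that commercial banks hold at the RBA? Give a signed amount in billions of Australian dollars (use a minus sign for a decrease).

+$3 billion

Currency withdrawal $34.5 billion: banks swap reserves for currency → −$34.5B.
FX purchase $335 billion: the RBA pays by crediting reserve accounts → +$335B.
OMO sale (to banks) $297.5 billion: the buying banks pay out of their reserve balances → −$297.5B.
Net: −34.5 + 335 − 297.5 = +$3 billion.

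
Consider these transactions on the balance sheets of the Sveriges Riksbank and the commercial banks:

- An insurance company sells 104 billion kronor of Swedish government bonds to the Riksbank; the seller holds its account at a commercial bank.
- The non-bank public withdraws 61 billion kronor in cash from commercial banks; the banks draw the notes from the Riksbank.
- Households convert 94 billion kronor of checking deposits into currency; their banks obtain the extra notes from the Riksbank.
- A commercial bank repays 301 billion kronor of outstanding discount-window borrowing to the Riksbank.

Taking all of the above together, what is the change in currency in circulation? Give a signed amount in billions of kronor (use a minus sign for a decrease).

Asset purchase (from non-banks) 104 billion kronor: no currency enters or leaves circulation → 0.
Currency withdrawal 61 billion kronor: notes leave the central bank → +61B.
Currency withdrawal 94 billion kronor: notes leave the central bank → +94B.
Discount-window repayment 301 billion kronor: no currency enters or leaves circulation → 0.
Net: 0 + 61 + 94 + 0 = +155 billion.

+155 billion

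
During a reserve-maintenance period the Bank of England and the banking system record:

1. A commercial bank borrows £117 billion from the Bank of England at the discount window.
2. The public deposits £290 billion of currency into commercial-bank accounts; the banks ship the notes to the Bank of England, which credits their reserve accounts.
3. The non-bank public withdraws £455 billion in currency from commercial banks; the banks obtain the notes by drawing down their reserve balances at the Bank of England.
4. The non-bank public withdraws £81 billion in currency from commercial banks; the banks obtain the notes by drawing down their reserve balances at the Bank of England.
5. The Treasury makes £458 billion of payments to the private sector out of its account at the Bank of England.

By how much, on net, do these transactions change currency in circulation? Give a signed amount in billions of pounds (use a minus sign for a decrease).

+£246 billion

Bank of England balance sheet:
  Assets:      Loans to banks +£117B
  Liabilities: Bank reserves +£329B, Currency in circulation +£246B, Government deposits −£458B
So the change in currency in circulation is +£246 billion.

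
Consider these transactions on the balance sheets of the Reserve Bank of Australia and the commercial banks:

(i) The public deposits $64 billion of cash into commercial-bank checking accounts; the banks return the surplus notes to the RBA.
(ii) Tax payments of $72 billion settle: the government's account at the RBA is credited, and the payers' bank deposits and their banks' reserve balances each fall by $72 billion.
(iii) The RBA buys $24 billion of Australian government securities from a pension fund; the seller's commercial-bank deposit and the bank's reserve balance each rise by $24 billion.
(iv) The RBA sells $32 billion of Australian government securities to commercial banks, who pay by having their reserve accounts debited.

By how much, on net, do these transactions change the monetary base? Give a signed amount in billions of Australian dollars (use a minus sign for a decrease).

Currency deposit $64 billion: just a shift between currency and reserves — both are base money → 0.
Government account inflow $72 billion: reserves shift to a non-base liability → −$72B.
Asset purchase (from non-banks) $24 billion: RBA balance sheet expands → +$24B.
OMO sale (to banks) $32 billion: RBA balance sheet contracts → −$32B.
Net: 0 − 72 + 24 − 32 = -$80 billion.

-$80 billion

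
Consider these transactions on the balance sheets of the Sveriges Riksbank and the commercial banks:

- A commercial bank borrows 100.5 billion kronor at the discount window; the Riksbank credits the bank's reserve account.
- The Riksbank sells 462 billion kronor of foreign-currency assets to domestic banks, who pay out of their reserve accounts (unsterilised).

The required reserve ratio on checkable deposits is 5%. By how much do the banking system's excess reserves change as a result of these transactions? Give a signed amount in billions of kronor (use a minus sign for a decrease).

-361.5 billion

Discount-window loan 100.5 billion kronor: reserves +100.5B, deposits 0.
FX sale 462 billion kronor: reserves −462B, deposits 0.
Totals: Δreserves = −361.5B, Δdeposits = 0.
Δrequired reserves = 5% × 0 = 0.
Δexcess reserves = Δreserves − Δrequired = −361.5B − (0) = -361.5 billion.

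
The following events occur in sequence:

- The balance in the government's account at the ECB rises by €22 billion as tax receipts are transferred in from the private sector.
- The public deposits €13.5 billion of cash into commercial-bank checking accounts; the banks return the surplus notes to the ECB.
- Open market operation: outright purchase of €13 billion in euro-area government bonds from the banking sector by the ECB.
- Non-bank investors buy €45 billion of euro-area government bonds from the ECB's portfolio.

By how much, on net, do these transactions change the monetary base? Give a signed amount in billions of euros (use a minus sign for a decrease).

-€54 billion

Government account inflow €22 billion: reserves shift to a non-base liability → −€22B.
Currency deposit €13.5 billion: just a shift between currency and reserves — both are base money → 0.
OMO purchase (from banks) €13 billion: ECB balance sheet expands → +€13B.
Asset sale (to non-banks) €45 billion: ECB balance sheet contracts → −€45B.
Net: −22 + 0 + 13 − 45 = -€54 billion.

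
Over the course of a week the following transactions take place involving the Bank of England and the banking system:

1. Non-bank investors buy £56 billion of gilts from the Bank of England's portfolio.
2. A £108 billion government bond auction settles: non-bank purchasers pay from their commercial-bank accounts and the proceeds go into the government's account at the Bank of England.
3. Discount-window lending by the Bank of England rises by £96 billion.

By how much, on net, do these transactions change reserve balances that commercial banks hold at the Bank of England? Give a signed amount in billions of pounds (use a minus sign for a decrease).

Asset sale (to non-banks) £56 billion: the non-bank buyers' banks settle from reserves → −£56B.
Government account inflow £108 billion: funds move from bank reserves into the government account → −£108B.
Discount-window loan £96 billion: the loan is credited to the bank's reserve account → +£96B.
Net: −56 − 108 + 96 = -£68 billion.

-£68 billion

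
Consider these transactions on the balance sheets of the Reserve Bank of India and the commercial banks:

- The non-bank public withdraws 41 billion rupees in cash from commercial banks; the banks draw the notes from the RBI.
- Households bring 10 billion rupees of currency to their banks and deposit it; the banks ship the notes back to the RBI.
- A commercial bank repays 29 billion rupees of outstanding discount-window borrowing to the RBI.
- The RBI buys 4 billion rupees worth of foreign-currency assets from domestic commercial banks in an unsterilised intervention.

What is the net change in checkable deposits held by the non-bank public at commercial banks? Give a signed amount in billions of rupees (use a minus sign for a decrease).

-31 billion

RBI balance sheet:
  Assets:      Loans to banks −29B, Foreign assets +4B
  Liabilities: Bank reserves −56B, Currency in circulation +31B
Commercial banking system:
  Assets:      Reserves at CB −56B, Foreign assets −4B
  Liabilities: Checkable deposits −31B, Borrowings from CB −29B
So the change in checkable deposits held by the non-bank public at commercial banks is -31 billion.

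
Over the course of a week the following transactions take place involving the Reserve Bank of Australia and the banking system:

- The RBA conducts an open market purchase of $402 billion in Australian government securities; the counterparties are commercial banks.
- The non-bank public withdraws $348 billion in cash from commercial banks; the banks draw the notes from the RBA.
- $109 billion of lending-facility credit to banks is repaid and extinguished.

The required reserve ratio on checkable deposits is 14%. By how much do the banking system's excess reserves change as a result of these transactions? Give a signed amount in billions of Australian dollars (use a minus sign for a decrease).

OMO purchase (from banks) $402 billion: reserves +$402B, deposits 0.
Currency withdrawal $348 billion: reserves −$348B, deposits −$348B.
Discount-window repayment $109 billion: reserves −$109B, deposits 0.
Totals: Δreserves = −$55B, Δdeposits = −$348B.
Δrequired reserves = 14% × −$348B = −$48.72B.
Δexcess reserves = Δreserves − Δrequired = −$55B − (−$48.72B) = -$6.28 billion.

-$6.28 billion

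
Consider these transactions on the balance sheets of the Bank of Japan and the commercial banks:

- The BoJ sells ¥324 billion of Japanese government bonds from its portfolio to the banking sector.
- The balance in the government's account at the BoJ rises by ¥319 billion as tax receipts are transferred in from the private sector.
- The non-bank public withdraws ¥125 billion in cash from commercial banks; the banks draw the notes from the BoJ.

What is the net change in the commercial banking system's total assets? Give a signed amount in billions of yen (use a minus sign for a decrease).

-¥444 billion

BoJ balance sheet:
  Assets:      Securities −¥324B
  Liabilities: Bank reserves −¥768B, Currency in circulation +¥125B, Government deposits +¥319B
Commercial banking system:
  Assets:      Reserves at CB −¥768B, Securities +¥324B
  Liabilities: Checkable deposits −¥444B
Change in total bank assets = -¥444 billion.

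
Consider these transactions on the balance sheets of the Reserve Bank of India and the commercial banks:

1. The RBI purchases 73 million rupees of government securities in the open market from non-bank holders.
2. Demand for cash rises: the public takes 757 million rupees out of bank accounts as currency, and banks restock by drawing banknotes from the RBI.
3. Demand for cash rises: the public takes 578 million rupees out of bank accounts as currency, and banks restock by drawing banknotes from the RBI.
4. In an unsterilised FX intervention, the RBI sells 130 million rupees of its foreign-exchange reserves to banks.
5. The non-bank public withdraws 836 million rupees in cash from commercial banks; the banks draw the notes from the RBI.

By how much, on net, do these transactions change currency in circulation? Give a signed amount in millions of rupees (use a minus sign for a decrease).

+2171 million

RBI balance sheet:
  Assets:      Securities +73M, Foreign assets −130M
  Liabilities: Bank reserves −2228M, Currency in circulation +2171M
So the change in currency in circulation is +2171 million.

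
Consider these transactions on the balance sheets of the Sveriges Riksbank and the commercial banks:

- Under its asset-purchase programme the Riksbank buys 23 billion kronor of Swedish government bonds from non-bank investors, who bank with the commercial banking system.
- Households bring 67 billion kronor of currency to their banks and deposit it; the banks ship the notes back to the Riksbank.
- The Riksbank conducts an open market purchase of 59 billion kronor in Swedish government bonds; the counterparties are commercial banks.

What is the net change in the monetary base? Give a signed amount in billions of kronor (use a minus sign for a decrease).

+82 billion

Asset purchase (from non-banks) 23 billion kronor: Riksbank balance sheet expands → +23B.
Currency deposit 67 billion kronor: just a shift between currency and reserves — both are base money → 0.
OMO purchase (from banks) 59 billion kronor: Riksbank balance sheet expands → +59B.
Net: 23 + 0 + 59 = +82 billion.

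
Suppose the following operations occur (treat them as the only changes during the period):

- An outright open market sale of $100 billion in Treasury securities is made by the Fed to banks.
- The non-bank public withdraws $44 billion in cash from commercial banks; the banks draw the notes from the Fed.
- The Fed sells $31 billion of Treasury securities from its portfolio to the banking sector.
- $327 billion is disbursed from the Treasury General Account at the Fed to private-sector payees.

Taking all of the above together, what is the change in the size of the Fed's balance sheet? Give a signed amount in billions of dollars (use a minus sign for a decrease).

-$131 billion

Fed balance sheet:
  Assets:      Securities −$131B
  Liabilities: Bank reserves +$152B, Currency in circulation +$44B, Government deposits −$327B
Commercial banking system:
  Assets:      Reserves at CB +$152B, Securities +$131B
  Liabilities: Checkable deposits +$283B
Change in total Fed assets = -$131 billion.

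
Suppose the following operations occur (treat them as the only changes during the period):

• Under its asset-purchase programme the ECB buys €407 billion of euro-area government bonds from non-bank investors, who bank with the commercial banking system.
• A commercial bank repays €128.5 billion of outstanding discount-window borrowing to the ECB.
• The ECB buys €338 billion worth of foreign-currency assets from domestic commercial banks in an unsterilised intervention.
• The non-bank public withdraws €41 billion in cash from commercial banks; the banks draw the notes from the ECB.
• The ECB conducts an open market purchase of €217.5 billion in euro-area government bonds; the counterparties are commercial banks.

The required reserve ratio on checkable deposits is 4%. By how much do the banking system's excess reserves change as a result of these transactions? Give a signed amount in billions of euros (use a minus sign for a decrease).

Asset purchase (from non-banks) €407 billion: reserves +€407B, deposits +€407B.
Discount-window repayment €128.5 billion: reserves −€128.5B, deposits 0.
FX purchase €338 billion: reserves +€338B, deposits 0.
Currency withdrawal €41 billion: reserves −€41B, deposits −€41B.
OMO purchase (from banks) €217.5 billion: reserves +€217.5B, deposits 0.
Totals: Δreserves = +€793B, Δdeposits = +€366B.
Δrequired reserves = 4% × +€366B = +€14.64B.
Δexcess reserves = Δreserves − Δrequired = +€793B − (+€14.64B) = +€778.36 billion.

+€778.36 billion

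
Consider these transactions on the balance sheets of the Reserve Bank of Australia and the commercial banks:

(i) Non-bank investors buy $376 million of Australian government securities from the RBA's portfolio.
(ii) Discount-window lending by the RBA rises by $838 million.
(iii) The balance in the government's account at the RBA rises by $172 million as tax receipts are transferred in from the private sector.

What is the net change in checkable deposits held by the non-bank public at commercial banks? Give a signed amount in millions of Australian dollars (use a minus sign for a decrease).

Asset sale (to non-banks) $376 million: non-bank counterparties' bank balances fall → −$376M.
Discount-window loan $838 million: the counterparty is a bank, so public deposits are unchanged → 0.
Government account inflow $172 million: non-bank counterparties' bank balances fall → −$172M.
Net: −376 + 0 − 172 = -$548 million.

-$548 million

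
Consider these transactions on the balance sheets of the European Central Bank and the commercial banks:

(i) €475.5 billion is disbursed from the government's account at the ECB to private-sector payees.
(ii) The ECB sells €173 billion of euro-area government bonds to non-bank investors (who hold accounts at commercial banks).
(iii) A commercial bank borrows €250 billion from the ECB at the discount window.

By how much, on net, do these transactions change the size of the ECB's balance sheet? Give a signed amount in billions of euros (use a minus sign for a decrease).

ECB balance sheet:
  Assets:      Securities −€173B, Loans to banks +€250B
  Liabilities: Bank reserves +€552.5B, Government deposits −€475.5B
Change in total ECB assets = +€77 billion.

+€77 billion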